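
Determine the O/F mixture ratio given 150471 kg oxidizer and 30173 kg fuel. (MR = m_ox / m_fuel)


MR = 150471 / 30173 = 4.99

4.99


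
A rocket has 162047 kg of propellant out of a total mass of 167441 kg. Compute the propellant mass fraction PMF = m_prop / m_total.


PMF = 162047 / 167441 = 0.968

0.968


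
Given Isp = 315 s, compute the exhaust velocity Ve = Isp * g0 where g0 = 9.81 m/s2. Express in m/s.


Ve = Isp * g0 = 315 * 9.81 = 3090.2 m/s

3090.2 m/s


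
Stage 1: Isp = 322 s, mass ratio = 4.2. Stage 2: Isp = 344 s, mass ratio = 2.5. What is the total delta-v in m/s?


dV1 = 322 * 9.81 * ln(4.2) = 4533.2 m/s
dV2 = 344 * 9.81 * ln(2.5) = 3092.2 m/s
Total dV = 4533.2 + 3092.2 = 7625.4 m/s ~ 7625 m/s

7625 m/s


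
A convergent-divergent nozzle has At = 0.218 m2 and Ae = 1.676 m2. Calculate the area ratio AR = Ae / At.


AR = 1.676 / 0.218 = 7.7

7.7


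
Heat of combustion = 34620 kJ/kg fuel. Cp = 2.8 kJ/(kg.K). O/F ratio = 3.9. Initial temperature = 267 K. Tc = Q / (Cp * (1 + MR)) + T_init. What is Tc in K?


Tc = 34620 / (2.8 * (1 + 3.9)) + 267 = 2790 K

2790 K


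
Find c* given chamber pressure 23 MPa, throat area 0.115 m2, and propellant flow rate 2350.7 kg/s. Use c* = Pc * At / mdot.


c* = 23e6 * 0.115 / 2350.7 = 1125 m/s

1125 m/s


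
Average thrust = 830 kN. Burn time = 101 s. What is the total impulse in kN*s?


It = 830 * 101 = 83830 kN*s

83830 kN*s


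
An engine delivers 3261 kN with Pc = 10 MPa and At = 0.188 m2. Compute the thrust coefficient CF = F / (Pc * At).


CF = 3261000 / (10e6 * 0.188) = 1.73

1.73


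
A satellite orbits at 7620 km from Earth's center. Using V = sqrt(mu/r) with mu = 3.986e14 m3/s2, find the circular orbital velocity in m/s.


V = sqrt(3.986e14 / 7620000) = 7233 m/s

7233 m/s


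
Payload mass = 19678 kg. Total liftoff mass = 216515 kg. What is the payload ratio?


PR = 19678 / 216515 = 0.0909

0.0909


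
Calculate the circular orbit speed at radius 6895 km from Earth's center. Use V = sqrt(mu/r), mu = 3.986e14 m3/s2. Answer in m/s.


V = sqrt(3.986e14 / 6895000) = 7603 m/s

7603 m/s


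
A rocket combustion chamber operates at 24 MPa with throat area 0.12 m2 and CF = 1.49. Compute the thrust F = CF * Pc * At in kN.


F = 1.49 * 24e6 * 0.12 = 4.2912e+06 N = 4291.2 kN

4291.2 kN


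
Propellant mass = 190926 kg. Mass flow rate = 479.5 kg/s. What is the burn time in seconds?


tb = 190926 / 479.5 = 398.2 s

398.2 s


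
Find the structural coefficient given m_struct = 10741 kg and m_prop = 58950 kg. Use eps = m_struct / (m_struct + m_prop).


eps = 10741 / (10741 + 58950) = 0.1541

0.1541


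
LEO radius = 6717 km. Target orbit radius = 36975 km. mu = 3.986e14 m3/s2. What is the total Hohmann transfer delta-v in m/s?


V1 = sqrt(mu/r1) = 7703.37 m/s
dV1 = V1*(sqrt(2*r2/(r1+r2)) - 1) = 2318.5 m/s
V2 = sqrt(mu/r2) = 3283.33 m/s
dV2 = V2*(1 - sqrt(2*r1/(r1+r2))) = 1462.72 m/s
Total dV = 3781 m/s

3781 m/s


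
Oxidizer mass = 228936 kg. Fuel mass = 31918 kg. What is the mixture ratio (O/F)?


MR = 228936 / 31918 = 7.17

7.17


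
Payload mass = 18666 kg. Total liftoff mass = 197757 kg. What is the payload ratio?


PR = 18666 / 197757 = 0.0944

0.0944


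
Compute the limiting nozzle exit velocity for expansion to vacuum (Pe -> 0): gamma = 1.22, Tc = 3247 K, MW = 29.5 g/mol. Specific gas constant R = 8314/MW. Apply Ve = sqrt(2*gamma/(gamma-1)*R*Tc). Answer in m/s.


R = 8314 / 29.5 = 281.83 J/(kg.K)
Ve = sqrt(2 * 1.22 / (1.22 - 1) * 281.83 * 3247) = 3186 m/s

3186 m/s


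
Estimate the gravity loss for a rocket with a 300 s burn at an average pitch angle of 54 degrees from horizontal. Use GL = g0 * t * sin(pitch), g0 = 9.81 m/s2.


GL = 9.81 * 300 * sin(54 deg) = 2381 m/s

2381 m/s


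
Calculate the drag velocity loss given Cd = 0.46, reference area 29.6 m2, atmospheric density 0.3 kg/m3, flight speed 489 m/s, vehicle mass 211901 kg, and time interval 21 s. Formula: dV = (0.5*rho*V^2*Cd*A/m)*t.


D = 0.5 * 0.3 * 489^2 * 0.46 * 29.6 = 488380.73 N
a = 488380.73 / 211901 = 2.3048 m/s2
dV = 2.3048 * 21 = 48.4 m/s

48.4 m/s


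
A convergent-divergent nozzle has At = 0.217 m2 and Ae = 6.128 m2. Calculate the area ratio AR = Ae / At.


AR = 6.128 / 0.217 = 28.2

28.2


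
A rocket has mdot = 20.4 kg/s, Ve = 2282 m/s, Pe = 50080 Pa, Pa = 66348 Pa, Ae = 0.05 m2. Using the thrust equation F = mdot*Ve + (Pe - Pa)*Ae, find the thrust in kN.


F = 20.4 * 2282 + (50080 - 66348) * 0.05 = 45739.0 N = 45.7 kN

45.7 kN


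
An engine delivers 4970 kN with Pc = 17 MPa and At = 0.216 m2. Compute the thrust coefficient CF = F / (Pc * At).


CF = 4970000 / (17e6 * 0.216) = 1.35

1.35


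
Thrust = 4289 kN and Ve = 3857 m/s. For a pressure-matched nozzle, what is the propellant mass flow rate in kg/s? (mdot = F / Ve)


mdot = F / Ve = 4289000 / 3857 = 1112.0 kg/s

1112.0 kg/s


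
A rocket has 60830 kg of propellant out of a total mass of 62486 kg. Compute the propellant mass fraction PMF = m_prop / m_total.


PMF = 60830 / 62486 = 0.973

0.973


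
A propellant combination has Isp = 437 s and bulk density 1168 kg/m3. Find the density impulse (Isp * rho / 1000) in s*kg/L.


rho*Isp = 437 * 1168 / 1000 = 510 s*kg/L

510 s*kg/L


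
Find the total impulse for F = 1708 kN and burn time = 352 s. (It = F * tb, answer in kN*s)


It = 1708 * 352 = 601216 kN*s

601216 kN*s


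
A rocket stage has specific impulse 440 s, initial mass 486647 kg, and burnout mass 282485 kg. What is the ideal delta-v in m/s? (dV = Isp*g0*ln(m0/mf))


Ve = 440 * 9.81 = 4316.4 m/s
dV = 4316.4 * ln(486647/282485) = 2348 m/s

2348 m/s


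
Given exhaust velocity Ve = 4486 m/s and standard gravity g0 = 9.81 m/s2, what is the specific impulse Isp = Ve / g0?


Isp = Ve / g0 = 4486 / 9.81 = 457.3 s

457.3 s


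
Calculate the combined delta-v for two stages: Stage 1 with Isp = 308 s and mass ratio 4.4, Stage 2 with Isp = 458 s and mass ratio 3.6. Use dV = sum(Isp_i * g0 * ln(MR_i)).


dV1 = 308 * 9.81 * ln(4.4) = 4476.6 m/s
dV2 = 458 * 9.81 * ln(3.6) = 5755.2 m/s
Total dV = 4476.6 + 5755.2 = 10231.8 m/s ~ 10232 m/s

10232 m/s


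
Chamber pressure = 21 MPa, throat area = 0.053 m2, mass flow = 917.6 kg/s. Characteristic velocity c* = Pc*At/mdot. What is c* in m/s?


c* = 21e6 * 0.053 / 917.6 = 1213 m/s

1213 m/s


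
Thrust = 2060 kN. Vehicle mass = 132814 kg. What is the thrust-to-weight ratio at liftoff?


TWR = 2060000 / (132814 * 9.81) = 1.58

1.58


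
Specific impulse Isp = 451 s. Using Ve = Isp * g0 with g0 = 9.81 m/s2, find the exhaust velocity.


Ve = Isp * g0 = 451 * 9.81 = 4424.3 m/s

4424.3 m/s


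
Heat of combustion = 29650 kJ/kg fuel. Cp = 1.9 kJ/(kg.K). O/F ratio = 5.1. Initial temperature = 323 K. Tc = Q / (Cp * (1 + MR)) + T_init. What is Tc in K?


Tc = 29650 / (1.9 * (1 + 5.1)) + 323 = 2881 K

2881 K


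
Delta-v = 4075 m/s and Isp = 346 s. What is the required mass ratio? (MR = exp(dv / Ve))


Ve = 346 * 9.81 = 3394.26 m/s
MR = exp(4075 / 3394.26) = 3.322

3.322


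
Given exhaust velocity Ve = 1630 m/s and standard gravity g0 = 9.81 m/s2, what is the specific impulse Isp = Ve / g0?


Isp = Ve / g0 = 1630 / 9.81 = 166.2 s

166.2 s


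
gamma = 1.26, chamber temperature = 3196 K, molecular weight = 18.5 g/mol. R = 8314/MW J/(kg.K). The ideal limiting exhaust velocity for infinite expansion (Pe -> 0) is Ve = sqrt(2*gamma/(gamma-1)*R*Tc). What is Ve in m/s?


R = 8314 / 18.5 = 449.41 J/(kg.K)
Ve = sqrt(2 * 1.26 / (1.26 - 1) * 449.41 * 3196) = 3731 m/s

3731 m/s


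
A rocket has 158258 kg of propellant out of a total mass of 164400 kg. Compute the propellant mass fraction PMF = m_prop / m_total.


PMF = 158258 / 164400 = 0.963

0.963


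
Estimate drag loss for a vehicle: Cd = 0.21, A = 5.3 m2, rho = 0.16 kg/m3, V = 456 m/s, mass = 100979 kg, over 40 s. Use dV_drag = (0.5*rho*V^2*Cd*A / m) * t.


D = 0.5 * 0.16 * 456^2 * 0.21 * 5.3 = 18514.62 N
a = 18514.62 / 100979 = 0.1834 m/s2
dV = 0.1834 * 40 = 7.3 m/s

7.3 m/s


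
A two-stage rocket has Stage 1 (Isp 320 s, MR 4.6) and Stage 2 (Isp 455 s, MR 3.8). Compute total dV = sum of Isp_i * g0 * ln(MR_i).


dV1 = 320 * 9.81 * ln(4.6) = 4790.6 m/s
dV2 = 455 * 9.81 * ln(3.8) = 5958.8 m/s
Total dV = 4790.6 + 5958.8 = 10749.4 m/s ~ 10749 m/s

10749 m/s


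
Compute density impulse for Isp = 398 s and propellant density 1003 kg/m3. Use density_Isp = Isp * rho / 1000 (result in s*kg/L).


rho*Isp = 398 * 1003 / 1000 = 399 s*kg/L

399 s*kg/L


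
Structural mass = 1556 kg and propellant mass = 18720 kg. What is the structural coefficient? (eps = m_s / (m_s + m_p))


eps = 1556 / (1556 + 18720) = 0.0767

0.0767


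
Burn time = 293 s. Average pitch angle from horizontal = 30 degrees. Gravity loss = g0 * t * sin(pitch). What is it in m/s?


GL = 9.81 * 293 * sin(30 deg) = 1437 m/s

1437 m/s


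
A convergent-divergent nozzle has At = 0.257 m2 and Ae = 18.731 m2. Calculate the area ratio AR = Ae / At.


AR = 18.731 / 0.257 = 72.9

72.9


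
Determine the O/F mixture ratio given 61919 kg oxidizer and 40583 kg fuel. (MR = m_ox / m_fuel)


MR = 61919 / 40583 = 1.53

1.53


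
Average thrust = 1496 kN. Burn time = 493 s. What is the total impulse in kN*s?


It = 1496 * 493 = 737528 kN*s

737528 kN*s


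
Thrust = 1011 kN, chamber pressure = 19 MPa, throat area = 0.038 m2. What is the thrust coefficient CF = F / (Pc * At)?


CF = 1011000 / (19e6 * 0.038) = 1.4

1.4


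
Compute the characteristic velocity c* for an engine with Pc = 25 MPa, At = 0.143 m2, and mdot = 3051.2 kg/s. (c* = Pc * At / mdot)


c* = 25e6 * 0.143 / 3051.2 = 1172 m/s

1172 m/s


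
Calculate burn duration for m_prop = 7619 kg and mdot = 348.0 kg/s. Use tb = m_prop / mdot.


tb = 7619 / 348.0 = 21.9 s

21.9 s


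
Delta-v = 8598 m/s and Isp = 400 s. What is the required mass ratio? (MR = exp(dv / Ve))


Ve = 400 * 9.81 = 3924.0 m/s
MR = exp(8598 / 3924.0) = 8.945

8.945


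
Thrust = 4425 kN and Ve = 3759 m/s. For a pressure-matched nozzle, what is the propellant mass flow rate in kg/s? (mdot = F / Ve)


mdot = F / Ve = 4425000 / 3759 = 1177.2 kg/s

1177.2 kg/s


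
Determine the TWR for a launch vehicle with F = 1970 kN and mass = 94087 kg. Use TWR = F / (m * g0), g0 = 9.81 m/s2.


TWR = 1970000 / (94087 * 9.81) = 2.13

2.13


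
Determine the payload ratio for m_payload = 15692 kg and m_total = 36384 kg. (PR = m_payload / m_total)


PR = 15692 / 36384 = 0.4313

0.4313


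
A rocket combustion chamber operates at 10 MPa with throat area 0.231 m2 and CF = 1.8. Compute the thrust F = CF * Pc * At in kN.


F = 1.8 * 10e6 * 0.231 = 4.1580e+06 N = 4158.0 kN

4158.0 kN


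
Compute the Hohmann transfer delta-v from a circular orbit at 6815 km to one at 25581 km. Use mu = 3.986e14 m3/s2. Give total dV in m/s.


V1 = sqrt(mu/r1) = 7647.79 m/s
dV1 = V1*(sqrt(2*r2/(r1+r2)) - 1) = 1963.11 m/s
V2 = sqrt(mu/r2) = 3947.39 m/s
dV2 = V2*(1 - sqrt(2*r1/(r1+r2))) = 1386.96 m/s
Total dV = 3350 m/s

3350 m/s


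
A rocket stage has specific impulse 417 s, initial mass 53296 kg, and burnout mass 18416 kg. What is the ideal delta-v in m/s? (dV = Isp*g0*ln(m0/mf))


Ve = 417 * 9.81 = 4090.77 m/s
dV = 4090.77 * ln(53296/18416) = 4347 m/s

4347 m/s


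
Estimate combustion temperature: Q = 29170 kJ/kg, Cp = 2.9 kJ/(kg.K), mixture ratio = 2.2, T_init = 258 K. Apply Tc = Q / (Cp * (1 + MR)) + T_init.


Tc = 29170 / (2.9 * (1 + 2.2)) + 258 = 3401 K

3401 K


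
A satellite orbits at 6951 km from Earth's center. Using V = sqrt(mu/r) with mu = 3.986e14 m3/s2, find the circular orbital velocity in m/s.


V = sqrt(3.986e14 / 6951000) = 7573 m/s

7573 m/s


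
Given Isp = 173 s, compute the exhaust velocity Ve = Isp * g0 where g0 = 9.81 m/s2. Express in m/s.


Ve = Isp * g0 = 173 * 9.81 = 1697.1 m/s

1697.1 m/s


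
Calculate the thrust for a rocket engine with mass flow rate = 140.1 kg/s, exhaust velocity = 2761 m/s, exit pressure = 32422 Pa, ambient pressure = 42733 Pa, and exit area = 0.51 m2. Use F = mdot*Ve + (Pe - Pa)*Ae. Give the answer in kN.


F = 140.1 * 2761 + (32422 - 42733) * 0.51 = 381557.0 N = 381.6 kN

381.6 kN


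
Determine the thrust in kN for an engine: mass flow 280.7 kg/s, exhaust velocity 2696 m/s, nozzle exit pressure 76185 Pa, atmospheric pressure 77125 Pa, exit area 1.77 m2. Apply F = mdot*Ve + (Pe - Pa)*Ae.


F = 280.7 * 2696 + (76185 - 77125) * 1.77 = 755103.0 N = 755.1 kN

755.1 kN


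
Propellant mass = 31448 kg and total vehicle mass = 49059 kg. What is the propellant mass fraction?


PMF = 31448 / 49059 = 0.641

0.641


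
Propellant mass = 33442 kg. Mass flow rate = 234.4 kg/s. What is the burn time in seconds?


tb = 33442 / 234.4 = 142.7 s

142.7 s


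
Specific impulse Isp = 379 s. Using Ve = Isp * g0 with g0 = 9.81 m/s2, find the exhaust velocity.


Ve = Isp * g0 = 379 * 9.81 = 3718.0 m/s

3718.0 m/s


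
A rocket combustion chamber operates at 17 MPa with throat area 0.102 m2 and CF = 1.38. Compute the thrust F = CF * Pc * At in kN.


F = 1.38 * 17e6 * 0.102 = 2.3929e+06 N = 2392.9 kN

2392.9 kN


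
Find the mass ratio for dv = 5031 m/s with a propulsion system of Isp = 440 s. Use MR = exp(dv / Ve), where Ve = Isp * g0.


Ve = 440 * 9.81 = 4316.4 m/s
MR = exp(5031 / 4316.4) = 3.208

3.208


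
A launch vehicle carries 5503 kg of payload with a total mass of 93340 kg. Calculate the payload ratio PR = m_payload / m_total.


PR = 5503 / 93340 = 0.059

0.059


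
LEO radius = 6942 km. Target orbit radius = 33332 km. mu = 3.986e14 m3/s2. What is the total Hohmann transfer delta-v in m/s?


V1 = sqrt(mu/r1) = 7577.51 m/s
dV1 = V1*(sqrt(2*r2/(r1+r2)) - 1) = 2171.48 m/s
V2 = sqrt(mu/r2) = 3458.1 m/s
dV2 = V2*(1 - sqrt(2*r1/(r1+r2))) = 1427.7 m/s
Total dV = 3599 m/s

3599 m/s


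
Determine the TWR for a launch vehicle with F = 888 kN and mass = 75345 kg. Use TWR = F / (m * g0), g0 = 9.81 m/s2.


TWR = 888000 / (75345 * 9.81) = 1.2

1.2


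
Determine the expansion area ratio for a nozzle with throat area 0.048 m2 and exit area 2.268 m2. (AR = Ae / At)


AR = 2.268 / 0.048 = 47.2

47.2


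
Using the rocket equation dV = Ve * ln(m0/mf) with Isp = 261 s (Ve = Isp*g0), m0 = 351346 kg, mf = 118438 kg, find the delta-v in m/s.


Ve = 261 * 9.81 = 2560.41 m/s
dV = 2560.41 * ln(351346/118438) = 2784 m/s

2784 m/s


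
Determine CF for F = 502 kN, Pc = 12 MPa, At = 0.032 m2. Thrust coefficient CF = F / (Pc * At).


CF = 502000 / (12e6 * 0.032) = 1.31

1.31


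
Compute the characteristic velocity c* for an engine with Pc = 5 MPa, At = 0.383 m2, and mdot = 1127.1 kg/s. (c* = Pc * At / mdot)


c* = 5e6 * 0.383 / 1127.1 = 1699 m/s

1699 m/s


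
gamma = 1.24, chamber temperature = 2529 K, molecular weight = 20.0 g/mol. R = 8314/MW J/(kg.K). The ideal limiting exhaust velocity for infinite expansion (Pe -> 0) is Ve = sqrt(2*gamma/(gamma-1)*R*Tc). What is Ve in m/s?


R = 8314 / 20.0 = 415.7 J/(kg.K)
Ve = sqrt(2 * 1.24 / (1.24 - 1) * 415.7 * 2529) = 3296 m/s

3296 m/s


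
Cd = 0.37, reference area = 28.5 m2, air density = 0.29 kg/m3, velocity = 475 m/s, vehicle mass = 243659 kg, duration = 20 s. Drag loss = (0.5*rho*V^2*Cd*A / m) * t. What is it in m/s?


D = 0.5 * 0.29 * 475^2 * 0.37 * 28.5 = 344986.27 N
a = 344986.27 / 243659 = 1.4159 m/s2
dV = 1.4159 * 20 = 28.3 m/s

28.3 m/s


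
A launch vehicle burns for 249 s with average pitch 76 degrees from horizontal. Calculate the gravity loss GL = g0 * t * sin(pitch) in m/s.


GL = 9.81 * 249 * sin(76 deg) = 2370 m/s

2370 m/s


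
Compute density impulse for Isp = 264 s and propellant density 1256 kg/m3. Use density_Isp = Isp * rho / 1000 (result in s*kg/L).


rho*Isp = 264 * 1256 / 1000 = 332 s*kg/L

332 s*kg/L


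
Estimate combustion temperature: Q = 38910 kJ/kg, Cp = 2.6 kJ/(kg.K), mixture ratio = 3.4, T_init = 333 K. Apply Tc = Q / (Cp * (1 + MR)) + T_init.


Tc = 38910 / (2.6 * (1 + 3.4)) + 333 = 3734 K

3734 K


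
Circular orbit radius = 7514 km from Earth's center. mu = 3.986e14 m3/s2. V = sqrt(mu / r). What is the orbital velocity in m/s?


V = sqrt(3.986e14 / 7514000) = 7283 m/s

7283 m/s


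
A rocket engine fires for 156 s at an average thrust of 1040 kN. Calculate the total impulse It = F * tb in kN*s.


It = 1040 * 156 = 162240 kN*s

162240 kN*s


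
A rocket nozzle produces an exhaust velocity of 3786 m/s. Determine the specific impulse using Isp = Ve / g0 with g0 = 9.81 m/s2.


Isp = Ve / g0 = 3786 / 9.81 = 385.9 s

385.9 s


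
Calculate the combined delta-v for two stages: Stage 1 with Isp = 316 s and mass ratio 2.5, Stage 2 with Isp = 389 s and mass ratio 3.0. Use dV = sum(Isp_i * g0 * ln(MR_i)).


dV1 = 316 * 9.81 * ln(2.5) = 2840.5 m/s
dV2 = 389 * 9.81 * ln(3.0) = 4192.4 m/s
Total dV = 2840.5 + 4192.4 = 7032.9 m/s ~ 7033 m/s

7033 m/s


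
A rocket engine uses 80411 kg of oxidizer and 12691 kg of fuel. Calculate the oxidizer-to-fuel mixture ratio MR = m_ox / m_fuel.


MR = 80411 / 12691 = 6.34

6.34


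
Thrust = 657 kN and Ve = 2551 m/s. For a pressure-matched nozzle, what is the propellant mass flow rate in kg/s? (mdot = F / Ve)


mdot = F / Ve = 657000 / 2551 = 257.5 kg/s

257.5 kg/s


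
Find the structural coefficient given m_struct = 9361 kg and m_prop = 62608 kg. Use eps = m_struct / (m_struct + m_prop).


eps = 9361 / (9361 + 62608) = 0.1301

0.1301


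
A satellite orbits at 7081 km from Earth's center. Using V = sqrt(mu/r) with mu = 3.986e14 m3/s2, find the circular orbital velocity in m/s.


V = sqrt(3.986e14 / 7081000) = 7503 m/s

7503 m/s


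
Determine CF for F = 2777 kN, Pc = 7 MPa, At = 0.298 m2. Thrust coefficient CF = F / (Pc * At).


CF = 2777000 / (7e6 * 0.298) = 1.33

1.33


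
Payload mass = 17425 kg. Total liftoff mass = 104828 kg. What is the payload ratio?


PR = 17425 / 104828 = 0.1662

0.1662


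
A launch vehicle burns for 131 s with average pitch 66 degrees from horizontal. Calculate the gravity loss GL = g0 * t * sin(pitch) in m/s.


GL = 9.81 * 131 * sin(66 deg) = 1174 m/s

1174 m/s


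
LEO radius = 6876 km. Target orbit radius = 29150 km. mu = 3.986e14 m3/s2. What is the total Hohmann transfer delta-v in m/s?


V1 = sqrt(mu/r1) = 7613.79 m/s
dV1 = V1*(sqrt(2*r2/(r1+r2)) - 1) = 2071.82 m/s
V2 = sqrt(mu/r2) = 3697.85 m/s
dV2 = V2*(1 - sqrt(2*r1/(r1+r2))) = 1413.18 m/s
Total dV = 3485 m/s

3485 m/s


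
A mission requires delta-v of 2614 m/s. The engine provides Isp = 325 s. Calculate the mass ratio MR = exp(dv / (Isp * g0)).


Ve = 325 * 9.81 = 3188.25 m/s
MR = exp(2614 / 3188.25) = 2.27

2.27


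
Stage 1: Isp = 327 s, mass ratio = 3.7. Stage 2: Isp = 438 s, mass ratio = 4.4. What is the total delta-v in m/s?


dV1 = 327 * 9.81 * ln(3.7) = 4197.0 m/s
dV2 = 438 * 9.81 * ln(4.4) = 6366.1 m/s
Total dV = 4197.0 + 6366.1 = 10563.1 m/s ~ 10563 m/s

10563 m/s


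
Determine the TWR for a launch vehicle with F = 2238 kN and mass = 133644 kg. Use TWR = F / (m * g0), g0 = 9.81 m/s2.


TWR = 2238000 / (133644 * 9.81) = 1.71

1.71


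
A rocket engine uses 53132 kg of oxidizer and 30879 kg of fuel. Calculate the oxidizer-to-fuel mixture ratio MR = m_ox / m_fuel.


MR = 53132 / 30879 = 1.72

1.72


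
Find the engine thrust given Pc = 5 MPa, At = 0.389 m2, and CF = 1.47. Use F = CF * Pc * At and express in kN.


F = 1.47 * 5e6 * 0.389 = 2.8592e+06 N = 2859.2 kN

2859.2 kN


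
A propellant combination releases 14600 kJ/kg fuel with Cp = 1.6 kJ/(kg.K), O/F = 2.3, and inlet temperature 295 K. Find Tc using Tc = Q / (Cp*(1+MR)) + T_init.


Tc = 14600 / (1.6 * (1 + 2.3)) + 295 = 3060 K

3060 K


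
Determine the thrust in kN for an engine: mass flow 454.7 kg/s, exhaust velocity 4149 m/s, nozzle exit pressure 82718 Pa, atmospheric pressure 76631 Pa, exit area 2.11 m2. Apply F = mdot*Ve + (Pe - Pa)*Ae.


F = 454.7 * 4149 + (82718 - 76631) * 2.11 = 1.8994e+06 N = 1899.4 kN

1899.4 kN


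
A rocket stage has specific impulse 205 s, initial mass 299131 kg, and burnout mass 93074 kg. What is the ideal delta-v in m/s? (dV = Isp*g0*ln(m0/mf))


Ve = 205 * 9.81 = 2011.05 m/s
dV = 2011.05 * ln(299131/93074) = 2348 m/s

2348 m/s


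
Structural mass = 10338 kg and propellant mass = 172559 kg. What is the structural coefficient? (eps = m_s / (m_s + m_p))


eps = 10338 / (10338 + 172559) = 0.0565

0.0565


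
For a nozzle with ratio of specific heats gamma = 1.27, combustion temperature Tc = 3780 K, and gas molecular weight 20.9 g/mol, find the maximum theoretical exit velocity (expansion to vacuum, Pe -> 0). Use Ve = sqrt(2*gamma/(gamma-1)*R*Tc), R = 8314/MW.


R = 8314 / 20.9 = 397.8 J/(kg.K)
Ve = sqrt(2 * 1.27 / (1.27 - 1) * 397.8 * 3780) = 3761 m/s

3761 m/s


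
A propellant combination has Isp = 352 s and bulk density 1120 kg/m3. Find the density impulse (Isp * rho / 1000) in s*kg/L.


rho*Isp = 352 * 1120 / 1000 = 394 s*kg/L

394 s*kg/L


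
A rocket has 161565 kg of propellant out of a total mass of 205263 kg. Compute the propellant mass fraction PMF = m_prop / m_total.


PMF = 161565 / 205263 = 0.787

0.787


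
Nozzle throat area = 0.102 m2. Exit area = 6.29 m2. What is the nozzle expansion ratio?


AR = 6.29 / 0.102 = 61.7

61.7


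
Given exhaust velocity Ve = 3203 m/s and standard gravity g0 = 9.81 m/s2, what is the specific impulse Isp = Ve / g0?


Isp = Ve / g0 = 3203 / 9.81 = 326.5 s

326.5 s


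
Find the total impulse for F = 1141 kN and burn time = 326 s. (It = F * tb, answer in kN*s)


It = 1141 * 326 = 371966 kN*s

371966 kN*s


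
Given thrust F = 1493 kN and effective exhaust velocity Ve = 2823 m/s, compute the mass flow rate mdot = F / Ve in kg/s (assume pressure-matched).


mdot = F / Ve = 1493000 / 2823 = 528.9 kg/s

528.9 kg/s


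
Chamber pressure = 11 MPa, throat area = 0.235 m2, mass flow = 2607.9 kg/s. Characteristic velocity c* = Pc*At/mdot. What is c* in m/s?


c* = 11e6 * 0.235 / 2607.9 = 991 m/s

991 m/s


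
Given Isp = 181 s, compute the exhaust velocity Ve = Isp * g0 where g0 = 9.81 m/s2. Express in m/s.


Ve = Isp * g0 = 181 * 9.81 = 1775.6 m/s

1775.6 m/s


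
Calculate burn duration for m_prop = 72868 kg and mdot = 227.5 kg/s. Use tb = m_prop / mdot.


tb = 72868 / 227.5 = 320.3 s

320.3 s


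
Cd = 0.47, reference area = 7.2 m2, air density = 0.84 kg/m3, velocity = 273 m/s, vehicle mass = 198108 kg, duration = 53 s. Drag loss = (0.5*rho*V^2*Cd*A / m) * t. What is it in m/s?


D = 0.5 * 0.84 * 273^2 * 0.47 * 7.2 = 105926.58 N
a = 105926.58 / 198108 = 0.5347 m/s2
dV = 0.5347 * 53 = 28.3 m/s

28.3 m/s


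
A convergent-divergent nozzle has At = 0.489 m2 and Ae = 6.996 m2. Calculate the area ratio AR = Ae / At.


AR = 6.996 / 0.489 = 14.3

14.3


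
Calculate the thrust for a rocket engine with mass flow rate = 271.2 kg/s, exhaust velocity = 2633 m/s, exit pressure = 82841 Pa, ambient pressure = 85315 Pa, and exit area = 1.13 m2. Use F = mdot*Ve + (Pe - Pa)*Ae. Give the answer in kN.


F = 271.2 * 2633 + (82841 - 85315) * 1.13 = 711274.0 N = 711.3 kN

711.3 kN


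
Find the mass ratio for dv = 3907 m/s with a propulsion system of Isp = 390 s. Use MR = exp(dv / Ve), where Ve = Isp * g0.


Ve = 390 * 9.81 = 3825.9 m/s
MR = exp(3907 / 3825.9) = 2.777

2.777


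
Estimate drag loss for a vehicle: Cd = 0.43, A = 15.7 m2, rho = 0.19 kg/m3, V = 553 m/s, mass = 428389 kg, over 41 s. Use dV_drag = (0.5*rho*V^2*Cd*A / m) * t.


D = 0.5 * 0.19 * 553^2 * 0.43 * 15.7 = 196129.07 N
a = 196129.07 / 428389 = 0.4578 m/s2
dV = 0.4578 * 41 = 18.8 m/s

18.8 m/s


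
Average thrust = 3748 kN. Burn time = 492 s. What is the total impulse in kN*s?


It = 3748 * 492 = 1844016 kN*s

1844016 kN*s


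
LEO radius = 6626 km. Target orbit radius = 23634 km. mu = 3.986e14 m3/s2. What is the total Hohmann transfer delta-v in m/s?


V1 = sqrt(mu/r1) = 7756.09 m/s
dV1 = V1*(sqrt(2*r2/(r1+r2)) - 1) = 1937.66 m/s
V2 = sqrt(mu/r2) = 4106.77 m/s
dV2 = V2*(1 - sqrt(2*r1/(r1+r2))) = 1389.04 m/s
Total dV = 3327 m/s

3327 m/s


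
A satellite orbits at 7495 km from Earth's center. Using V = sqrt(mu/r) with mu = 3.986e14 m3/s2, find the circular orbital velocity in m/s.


V = sqrt(3.986e14 / 7495000) = 7293 m/s

7293 m/s


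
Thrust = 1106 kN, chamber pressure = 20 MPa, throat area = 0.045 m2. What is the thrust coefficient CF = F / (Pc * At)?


CF = 1106000 / (20e6 * 0.045) = 1.23

1.23


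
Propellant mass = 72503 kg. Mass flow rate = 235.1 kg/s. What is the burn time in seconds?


tb = 72503 / 235.1 = 308.4 s

308.4 s


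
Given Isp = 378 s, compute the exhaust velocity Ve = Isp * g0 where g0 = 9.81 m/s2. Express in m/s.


Ve = Isp * g0 = 378 * 9.81 = 3708.2 m/s

3708.2 m/s


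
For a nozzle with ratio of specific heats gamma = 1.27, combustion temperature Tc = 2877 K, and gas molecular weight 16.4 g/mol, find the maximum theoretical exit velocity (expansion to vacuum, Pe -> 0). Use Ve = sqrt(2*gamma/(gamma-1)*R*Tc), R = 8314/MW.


R = 8314 / 16.4 = 506.95 J/(kg.K)
Ve = sqrt(2 * 1.27 / (1.27 - 1) * 506.95 * 2877) = 3704 m/s

3704 m/s


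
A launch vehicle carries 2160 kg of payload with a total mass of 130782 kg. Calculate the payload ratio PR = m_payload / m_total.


PR = 2160 / 130782 = 0.0165

0.0165


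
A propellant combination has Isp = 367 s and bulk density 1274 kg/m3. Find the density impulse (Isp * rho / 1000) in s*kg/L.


rho*Isp = 367 * 1274 / 1000 = 468 s*kg/L

468 s*kg/L


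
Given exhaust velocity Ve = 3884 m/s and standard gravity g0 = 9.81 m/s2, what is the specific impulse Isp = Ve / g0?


Isp = Ve / g0 = 3884 / 9.81 = 395.9 s

395.9 s


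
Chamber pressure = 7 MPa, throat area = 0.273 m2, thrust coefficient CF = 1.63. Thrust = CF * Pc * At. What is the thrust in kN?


F = 1.63 * 7e6 * 0.273 = 3.1149e+06 N = 3114.9 kN

3114.9 kN


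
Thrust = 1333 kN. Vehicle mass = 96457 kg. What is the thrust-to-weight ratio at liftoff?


TWR = 1333000 / (96457 * 9.81) = 1.41

1.41


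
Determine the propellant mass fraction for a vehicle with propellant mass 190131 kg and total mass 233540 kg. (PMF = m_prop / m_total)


PMF = 190131 / 233540 = 0.814

0.814


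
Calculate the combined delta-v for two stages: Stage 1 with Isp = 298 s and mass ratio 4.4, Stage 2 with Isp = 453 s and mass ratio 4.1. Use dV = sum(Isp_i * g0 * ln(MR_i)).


dV1 = 298 * 9.81 * ln(4.4) = 4331.3 m/s
dV2 = 453 * 9.81 * ln(4.1) = 6270.3 m/s
Total dV = 4331.3 + 6270.3 = 10601.6 m/s ~ 10602 m/s

10602 m/s


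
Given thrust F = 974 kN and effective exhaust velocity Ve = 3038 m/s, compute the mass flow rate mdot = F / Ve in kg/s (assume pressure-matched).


mdot = F / Ve = 974000 / 3038 = 320.6 kg/s

320.6 kg/s


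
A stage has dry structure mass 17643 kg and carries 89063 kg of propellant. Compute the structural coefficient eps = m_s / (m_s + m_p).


eps = 17643 / (17643 + 89063) = 0.1653

0.1653


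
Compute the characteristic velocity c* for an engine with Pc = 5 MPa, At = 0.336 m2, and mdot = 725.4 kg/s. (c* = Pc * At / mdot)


c* = 5e6 * 0.336 / 725.4 = 2316 m/s

2316 m/s


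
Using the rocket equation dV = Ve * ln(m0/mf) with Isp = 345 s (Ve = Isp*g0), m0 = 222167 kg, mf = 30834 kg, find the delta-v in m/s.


Ve = 345 * 9.81 = 3384.45 m/s
dV = 3384.45 * ln(222167/30834) = 6684 m/s

6684 m/s


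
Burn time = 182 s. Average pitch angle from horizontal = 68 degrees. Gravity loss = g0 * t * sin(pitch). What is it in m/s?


GL = 9.81 * 182 * sin(68 deg) = 1655 m/s

1655 m/s


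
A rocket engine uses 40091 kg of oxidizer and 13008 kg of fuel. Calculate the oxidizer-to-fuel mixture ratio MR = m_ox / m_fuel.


MR = 40091 / 13008 = 3.08

3.08


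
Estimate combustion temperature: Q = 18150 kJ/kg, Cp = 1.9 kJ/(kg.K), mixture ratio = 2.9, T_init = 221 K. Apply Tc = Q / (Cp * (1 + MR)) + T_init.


Tc = 18150 / (1.9 * (1 + 2.9)) + 221 = 2670 K

2670 K


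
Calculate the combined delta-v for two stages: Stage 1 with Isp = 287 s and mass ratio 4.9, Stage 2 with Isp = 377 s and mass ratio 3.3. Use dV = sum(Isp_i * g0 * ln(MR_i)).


dV1 = 287 * 9.81 * ln(4.9) = 4474.4 m/s
dV2 = 377 * 9.81 * ln(3.3) = 4415.6 m/s
Total dV = 4474.4 + 4415.6 = 8890.0 m/s ~ 8890 m/s

8890 m/s


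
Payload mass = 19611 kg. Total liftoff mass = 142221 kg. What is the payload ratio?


PR = 19611 / 142221 = 0.1379

0.1379


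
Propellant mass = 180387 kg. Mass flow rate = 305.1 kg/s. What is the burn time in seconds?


tb = 180387 / 305.1 = 591.2 s

591.2 s


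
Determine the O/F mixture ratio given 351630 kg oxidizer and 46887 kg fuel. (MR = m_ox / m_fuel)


MR = 351630 / 46887 = 7.5

7.5


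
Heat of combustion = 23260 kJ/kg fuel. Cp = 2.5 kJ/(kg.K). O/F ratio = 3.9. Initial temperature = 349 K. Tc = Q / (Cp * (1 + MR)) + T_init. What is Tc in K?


Tc = 23260 / (2.5 * (1 + 3.9)) + 349 = 2248 K

2248 K


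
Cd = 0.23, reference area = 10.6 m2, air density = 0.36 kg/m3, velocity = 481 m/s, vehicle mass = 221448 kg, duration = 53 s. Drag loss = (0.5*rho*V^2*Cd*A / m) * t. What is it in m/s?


D = 0.5 * 0.36 * 481^2 * 0.23 * 10.6 = 101530.46 N
a = 101530.46 / 221448 = 0.4585 m/s2
dV = 0.4585 * 53 = 24.3 m/s

24.3 m/s


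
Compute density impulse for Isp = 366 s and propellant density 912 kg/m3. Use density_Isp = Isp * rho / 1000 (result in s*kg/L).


rho*Isp = 366 * 912 / 1000 = 334 s*kg/L

334 s*kg/L


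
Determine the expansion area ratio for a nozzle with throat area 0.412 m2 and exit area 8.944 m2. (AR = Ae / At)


AR = 8.944 / 0.412 = 21.7

21.7


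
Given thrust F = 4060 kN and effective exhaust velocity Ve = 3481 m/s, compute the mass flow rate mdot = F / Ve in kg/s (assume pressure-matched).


mdot = F / Ve = 4060000 / 3481 = 1166.3 kg/s

1166.3 kg/s


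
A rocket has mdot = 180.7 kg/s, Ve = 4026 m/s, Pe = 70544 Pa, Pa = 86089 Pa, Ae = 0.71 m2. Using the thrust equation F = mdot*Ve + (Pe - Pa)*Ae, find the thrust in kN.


F = 180.7 * 4026 + (70544 - 86089) * 0.71 = 716461.0 N = 716.5 kN

716.5 kN


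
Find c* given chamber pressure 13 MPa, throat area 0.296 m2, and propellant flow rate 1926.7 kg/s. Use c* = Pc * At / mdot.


c* = 13e6 * 0.296 / 1926.7 = 1997 m/s

1997 m/s


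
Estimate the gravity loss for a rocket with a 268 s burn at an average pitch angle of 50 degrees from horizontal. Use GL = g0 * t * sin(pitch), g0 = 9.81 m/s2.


GL = 9.81 * 268 * sin(50 deg) = 2014 m/s

2014 m/s


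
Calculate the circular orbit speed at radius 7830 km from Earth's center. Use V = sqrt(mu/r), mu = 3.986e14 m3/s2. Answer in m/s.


V = sqrt(3.986e14 / 7830000) = 7135 m/s

7135 m/s


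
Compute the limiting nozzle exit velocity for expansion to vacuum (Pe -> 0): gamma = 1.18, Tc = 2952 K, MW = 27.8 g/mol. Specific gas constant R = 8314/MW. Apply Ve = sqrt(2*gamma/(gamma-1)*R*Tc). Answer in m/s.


R = 8314 / 27.8 = 299.06 J/(kg.K)
Ve = sqrt(2 * 1.18 / (1.18 - 1) * 299.06 * 2952) = 3402 m/s

3402 m/s


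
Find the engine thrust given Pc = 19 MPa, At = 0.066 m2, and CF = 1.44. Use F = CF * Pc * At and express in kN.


F = 1.44 * 19e6 * 0.066 = 1.8058e+06 N = 1805.8 kN

1805.8 kN


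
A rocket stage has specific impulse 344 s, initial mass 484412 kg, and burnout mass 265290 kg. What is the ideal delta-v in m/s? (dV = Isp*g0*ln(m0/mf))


Ve = 344 * 9.81 = 3374.64 m/s
dV = 3374.64 * ln(484412/265290) = 2032 m/s

2032 m/s


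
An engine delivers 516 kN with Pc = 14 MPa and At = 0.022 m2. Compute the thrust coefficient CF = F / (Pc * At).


CF = 516000 / (14e6 * 0.022) = 1.68

1.68


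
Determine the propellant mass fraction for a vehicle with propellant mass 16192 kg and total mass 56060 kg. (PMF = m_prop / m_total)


PMF = 16192 / 56060 = 0.289

0.289


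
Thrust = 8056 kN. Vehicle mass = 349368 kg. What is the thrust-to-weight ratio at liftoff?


TWR = 8056000 / (349368 * 9.81) = 2.35

2.35


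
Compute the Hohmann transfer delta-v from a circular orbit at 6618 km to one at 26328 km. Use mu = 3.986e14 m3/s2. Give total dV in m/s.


V1 = sqrt(mu/r1) = 7760.78 m/s
dV1 = V1*(sqrt(2*r2/(r1+r2)) - 1) = 2050.55 m/s
V2 = sqrt(mu/r2) = 3890.99 m/s
dV2 = V2*(1 - sqrt(2*r1/(r1+r2))) = 1424.74 m/s
Total dV = 3475 m/s

3475 m/s


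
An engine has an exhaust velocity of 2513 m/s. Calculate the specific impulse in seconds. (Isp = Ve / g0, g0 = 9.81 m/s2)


Isp = Ve / g0 = 2513 / 9.81 = 256.2 s

256.2 s


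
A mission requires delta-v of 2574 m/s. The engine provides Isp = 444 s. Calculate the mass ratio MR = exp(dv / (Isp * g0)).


Ve = 444 * 9.81 = 4355.64 m/s
MR = exp(2574 / 4355.64) = 1.806

1.806


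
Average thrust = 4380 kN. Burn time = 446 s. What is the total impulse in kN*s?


It = 4380 * 446 = 1953480 kN*s

1953480 kN*s


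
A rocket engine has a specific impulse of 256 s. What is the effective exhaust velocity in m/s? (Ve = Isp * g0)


Ve = Isp * g0 = 256 * 9.81 = 2511.4 m/s

2511.4 m/s


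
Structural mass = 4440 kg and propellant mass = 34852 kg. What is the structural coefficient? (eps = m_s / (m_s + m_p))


eps = 4440 / (4440 + 34852) = 0.113

0.113


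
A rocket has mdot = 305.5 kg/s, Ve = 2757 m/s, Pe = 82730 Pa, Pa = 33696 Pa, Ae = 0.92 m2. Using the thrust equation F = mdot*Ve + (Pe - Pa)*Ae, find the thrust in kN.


F = 305.5 * 2757 + (82730 - 33696) * 0.92 = 887375.0 N = 887.4 kN

887.4 kN


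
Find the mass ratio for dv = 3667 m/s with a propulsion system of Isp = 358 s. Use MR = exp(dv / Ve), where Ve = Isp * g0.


Ve = 358 * 9.81 = 3511.98 m/s
MR = exp(3667 / 3511.98) = 2.841

2.841


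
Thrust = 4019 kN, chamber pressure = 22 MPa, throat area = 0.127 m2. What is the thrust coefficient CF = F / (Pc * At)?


CF = 4019000 / (22e6 * 0.127) = 1.44

1.44


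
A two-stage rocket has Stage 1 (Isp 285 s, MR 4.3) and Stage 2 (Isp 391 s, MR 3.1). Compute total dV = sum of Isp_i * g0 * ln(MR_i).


dV1 = 285 * 9.81 * ln(4.3) = 4078.1 m/s
dV2 = 391 * 9.81 * ln(3.1) = 4339.7 m/s
Total dV = 4078.1 + 4339.7 = 8417.8 m/s ~ 8418 m/s

8418 m/s


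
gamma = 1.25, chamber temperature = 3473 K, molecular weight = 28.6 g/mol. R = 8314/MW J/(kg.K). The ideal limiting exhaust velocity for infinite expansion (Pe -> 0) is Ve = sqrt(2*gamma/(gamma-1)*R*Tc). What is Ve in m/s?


R = 8314 / 28.6 = 290.7 J/(kg.K)
Ve = sqrt(2 * 1.25 / (1.25 - 1) * 290.7 * 3473) = 3177 m/s

3177 m/s


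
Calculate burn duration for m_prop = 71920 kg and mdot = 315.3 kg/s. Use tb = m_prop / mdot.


tb = 71920 / 315.3 = 228.1 s

228.1 s


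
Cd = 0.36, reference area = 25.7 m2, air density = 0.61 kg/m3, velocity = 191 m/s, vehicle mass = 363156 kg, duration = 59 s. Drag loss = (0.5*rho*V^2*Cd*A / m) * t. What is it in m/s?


D = 0.5 * 0.61 * 191^2 * 0.36 * 25.7 = 102944.27 N
a = 102944.27 / 363156 = 0.2835 m/s2
dV = 0.2835 * 59 = 16.7 m/s

16.7 m/s


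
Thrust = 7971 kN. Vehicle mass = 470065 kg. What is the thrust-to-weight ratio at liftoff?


TWR = 7971000 / (470065 * 9.81) = 1.73

1.73


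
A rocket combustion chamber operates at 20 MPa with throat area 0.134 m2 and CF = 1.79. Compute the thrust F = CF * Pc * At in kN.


F = 1.79 * 20e6 * 0.134 = 4.7972e+06 N = 4797.2 kN

4797.2 kN


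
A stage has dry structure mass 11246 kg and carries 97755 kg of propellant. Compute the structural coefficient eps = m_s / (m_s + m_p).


eps = 11246 / (11246 + 97755) = 0.1032

0.1032


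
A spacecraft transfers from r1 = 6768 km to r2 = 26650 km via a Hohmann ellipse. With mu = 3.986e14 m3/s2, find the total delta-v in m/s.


V1 = sqrt(mu/r1) = 7674.29 m/s
dV1 = V1*(sqrt(2*r2/(r1+r2)) - 1) = 2017.67 m/s
V2 = sqrt(mu/r2) = 3867.41 m/s
dV2 = V2*(1 - sqrt(2*r1/(r1+r2))) = 1406.05 m/s
Total dV = 3424 m/s

3424 m/s


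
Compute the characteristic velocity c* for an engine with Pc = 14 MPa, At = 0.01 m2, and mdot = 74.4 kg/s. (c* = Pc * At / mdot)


c* = 14e6 * 0.01 / 74.4 = 1882 m/s

1882 m/s


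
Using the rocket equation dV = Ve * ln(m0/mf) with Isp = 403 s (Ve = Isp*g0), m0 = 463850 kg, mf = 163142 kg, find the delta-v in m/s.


Ve = 403 * 9.81 = 3953.43 m/s
dV = 3953.43 * ln(463850/163142) = 4131 m/s

4131 m/s


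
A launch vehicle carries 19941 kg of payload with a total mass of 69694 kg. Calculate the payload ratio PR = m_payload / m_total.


PR = 19941 / 69694 = 0.2861

0.2861


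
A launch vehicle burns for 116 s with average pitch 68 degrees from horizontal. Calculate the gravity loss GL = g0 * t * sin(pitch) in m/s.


GL = 9.81 * 116 * sin(68 deg) = 1055 m/s

1055 m/s


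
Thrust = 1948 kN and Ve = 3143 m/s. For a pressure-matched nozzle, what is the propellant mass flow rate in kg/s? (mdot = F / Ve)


mdot = F / Ve = 1948000 / 3143 = 619.8 kg/s

619.8 kg/s


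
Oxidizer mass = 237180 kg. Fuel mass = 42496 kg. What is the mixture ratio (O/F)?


MR = 237180 / 42496 = 5.58

5.58


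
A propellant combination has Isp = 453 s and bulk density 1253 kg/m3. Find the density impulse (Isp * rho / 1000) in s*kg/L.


rho*Isp = 453 * 1253 / 1000 = 568 s*kg/L

568 s*kg/L


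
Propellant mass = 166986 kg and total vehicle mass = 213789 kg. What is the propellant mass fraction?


PMF = 166986 / 213789 = 0.781

0.781


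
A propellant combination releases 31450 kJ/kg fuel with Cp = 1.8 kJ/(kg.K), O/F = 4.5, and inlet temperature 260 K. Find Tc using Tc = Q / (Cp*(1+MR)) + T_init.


Tc = 31450 / (1.8 * (1 + 4.5)) + 260 = 3437 K

3437 K


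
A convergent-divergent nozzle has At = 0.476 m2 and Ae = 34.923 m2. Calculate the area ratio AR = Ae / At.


AR = 34.923 / 0.476 = 73.4

73.4


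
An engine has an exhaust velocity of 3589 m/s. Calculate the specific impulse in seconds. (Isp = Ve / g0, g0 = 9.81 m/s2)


Isp = Ve / g0 = 3589 / 9.81 = 365.9 s

365.9 s


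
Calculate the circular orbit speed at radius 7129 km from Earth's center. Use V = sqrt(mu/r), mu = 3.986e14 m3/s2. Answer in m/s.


V = sqrt(3.986e14 / 7129000) = 7477 m/s

7477 m/s


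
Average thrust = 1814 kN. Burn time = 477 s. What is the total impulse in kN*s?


It = 1814 * 477 = 865278 kN*s

865278 kN*s


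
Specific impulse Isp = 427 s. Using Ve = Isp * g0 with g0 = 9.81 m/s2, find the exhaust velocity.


Ve = Isp * g0 = 427 * 9.81 = 4188.9 m/s

4188.9 m/s


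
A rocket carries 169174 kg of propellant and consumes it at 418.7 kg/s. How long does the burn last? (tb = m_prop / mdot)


tb = 169174 / 418.7 = 404.0 s

404.0 s


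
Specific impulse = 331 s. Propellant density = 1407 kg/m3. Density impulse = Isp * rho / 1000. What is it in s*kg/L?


rho*Isp = 331 * 1407 / 1000 = 466 s*kg/L

466 s*kg/L


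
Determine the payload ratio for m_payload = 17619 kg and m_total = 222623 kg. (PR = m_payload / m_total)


PR = 17619 / 222623 = 0.0791

0.0791


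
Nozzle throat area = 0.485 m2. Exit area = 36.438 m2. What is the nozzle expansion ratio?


AR = 36.438 / 0.485 = 75.1

75.1


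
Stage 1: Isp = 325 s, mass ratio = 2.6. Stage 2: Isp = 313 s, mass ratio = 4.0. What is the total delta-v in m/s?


dV1 = 325 * 9.81 * ln(2.6) = 3046.4 m/s
dV2 = 313 * 9.81 * ln(4.0) = 4256.7 m/s
Total dV = 3046.4 + 4256.7 = 7303.1 m/s ~ 7303 m/s

7303 m/s


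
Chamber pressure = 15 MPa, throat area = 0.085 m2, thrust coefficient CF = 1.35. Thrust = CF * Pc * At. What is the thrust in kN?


F = 1.35 * 15e6 * 0.085 = 1.7213e+06 N = 1721.3 kN

1721.3 kN


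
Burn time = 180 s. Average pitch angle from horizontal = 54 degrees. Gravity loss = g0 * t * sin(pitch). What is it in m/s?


GL = 9.81 * 180 * sin(54 deg) = 1429 m/s

1429 m/s
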